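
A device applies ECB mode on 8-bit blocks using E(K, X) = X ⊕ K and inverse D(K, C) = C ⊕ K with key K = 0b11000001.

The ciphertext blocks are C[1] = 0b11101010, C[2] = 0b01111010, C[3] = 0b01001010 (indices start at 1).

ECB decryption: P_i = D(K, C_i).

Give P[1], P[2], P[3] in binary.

P[1] = 0b00101011, P[2] = 0b10111011, P[3] = 0b10001011

P[1]: D(K, 0b11101010) = 0b00101011.
P[2]: D(K, 0b01111010) = 0b10111011.
P[3]: D(K, 0b01001010) = 0b10001011.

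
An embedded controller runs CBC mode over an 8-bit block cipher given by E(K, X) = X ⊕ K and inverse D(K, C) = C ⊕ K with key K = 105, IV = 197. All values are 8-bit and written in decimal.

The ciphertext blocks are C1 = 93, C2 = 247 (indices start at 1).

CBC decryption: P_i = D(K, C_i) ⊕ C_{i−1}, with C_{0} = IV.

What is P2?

P2 = 195

P2: D(K, 247) = 158; 158 ⊕ 93 = 195.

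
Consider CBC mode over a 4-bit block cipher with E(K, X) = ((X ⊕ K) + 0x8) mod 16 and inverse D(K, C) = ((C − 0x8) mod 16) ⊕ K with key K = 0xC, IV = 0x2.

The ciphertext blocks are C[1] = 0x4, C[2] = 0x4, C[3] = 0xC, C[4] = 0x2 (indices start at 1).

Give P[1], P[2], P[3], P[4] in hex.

CBC decryption: P_i = D(K, C_i) ⊕ C_{i−1}, with C_{0} = IV.
P[1]: D(K, 0x4) = 0x0; 0x0 ⊕ 0x2 = 0x2.
P[2]: D(K, 0x4) = 0x0; 0x0 ⊕ 0x4 = 0x4.
P[3]: D(K, 0xC) = 0x8; 0x8 ⊕ 0x4 = 0xC.
P[4]: D(K, 0x2) = 0x6; 0x6 ⊕ 0xC = 0xA.

P[1] = 0x2, P[2] = 0x4, P[3] = 0xC, P[4] = 0xA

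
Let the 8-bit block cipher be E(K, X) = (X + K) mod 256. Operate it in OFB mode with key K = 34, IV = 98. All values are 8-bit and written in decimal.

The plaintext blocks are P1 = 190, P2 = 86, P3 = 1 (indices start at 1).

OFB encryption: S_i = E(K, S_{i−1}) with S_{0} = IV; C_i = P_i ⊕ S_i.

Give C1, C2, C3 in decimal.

C1 = 58, C2 = 240, C3 = 201

C1: S = E(K, 98) = 132; 190 ⊕ 132 = 58.
C2: S = E(K, 132) = 166; 86 ⊕ 166 = 240.
C3: S = E(K, 166) = 200; 1 ⊕ 200 = 201.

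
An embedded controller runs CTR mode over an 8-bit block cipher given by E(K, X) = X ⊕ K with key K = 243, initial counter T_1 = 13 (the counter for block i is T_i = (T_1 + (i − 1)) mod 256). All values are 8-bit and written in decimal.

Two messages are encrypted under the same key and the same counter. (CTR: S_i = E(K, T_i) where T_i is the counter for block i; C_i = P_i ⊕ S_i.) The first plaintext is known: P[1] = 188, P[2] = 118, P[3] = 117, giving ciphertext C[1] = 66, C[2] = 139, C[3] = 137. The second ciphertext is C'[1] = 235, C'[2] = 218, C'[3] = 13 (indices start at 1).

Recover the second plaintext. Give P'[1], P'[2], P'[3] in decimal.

In CTR with a reused counter, both messages share the same keystream S_i, so C_i ⊕ C'_i = P_i ⊕ P'_i and thus P'_i = P_i ⊕ C_i ⊕ C'_i.
P'[1]: 188 ⊕ 66 ⊕ 235 = 21.
P'[2]: 118 ⊕ 139 ⊕ 218 = 39.
P'[3]: 117 ⊕ 137 ⊕ 13 = 241.

P'[1] = 21, P'[2] = 39, P'[3] = 241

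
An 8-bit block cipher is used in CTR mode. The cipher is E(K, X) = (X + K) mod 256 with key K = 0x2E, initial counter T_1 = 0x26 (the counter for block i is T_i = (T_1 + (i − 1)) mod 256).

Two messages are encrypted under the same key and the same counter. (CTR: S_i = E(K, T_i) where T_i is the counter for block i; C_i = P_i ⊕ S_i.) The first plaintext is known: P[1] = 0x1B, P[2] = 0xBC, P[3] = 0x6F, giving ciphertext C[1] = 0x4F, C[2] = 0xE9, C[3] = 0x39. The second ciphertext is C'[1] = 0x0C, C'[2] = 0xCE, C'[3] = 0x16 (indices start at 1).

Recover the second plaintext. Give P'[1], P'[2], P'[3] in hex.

P'[1] = 0x58, P'[2] = 0x9B, P'[3] = 0x40

In CTR with a reused counter, both messages share the same keystream S_i, so C_i ⊕ C'_i = P_i ⊕ P'_i and thus P'_i = P_i ⊕ C_i ⊕ C'_i.
P'[1]: 0x1B ⊕ 0x4F ⊕ 0x0C = 0x58.
P'[2]: 0xBC ⊕ 0xE9 ⊕ 0xCE = 0x9B.
P'[3]: 0x6F ⊕ 0x39 ⊕ 0x16 = 0x40.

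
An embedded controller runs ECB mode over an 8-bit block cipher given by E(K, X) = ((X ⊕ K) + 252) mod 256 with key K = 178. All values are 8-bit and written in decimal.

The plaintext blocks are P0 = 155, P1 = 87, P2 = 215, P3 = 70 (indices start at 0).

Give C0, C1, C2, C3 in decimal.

C0 = 37, C1 = 225, C2 = 97, C3 = 240

ECB encryption: C_i = E(K, P_i).
C0: E(K, 155) = 37.
C1: E(K, 87) = 225.
C2: E(K, 215) = 97.
C3: E(K, 70) = 240.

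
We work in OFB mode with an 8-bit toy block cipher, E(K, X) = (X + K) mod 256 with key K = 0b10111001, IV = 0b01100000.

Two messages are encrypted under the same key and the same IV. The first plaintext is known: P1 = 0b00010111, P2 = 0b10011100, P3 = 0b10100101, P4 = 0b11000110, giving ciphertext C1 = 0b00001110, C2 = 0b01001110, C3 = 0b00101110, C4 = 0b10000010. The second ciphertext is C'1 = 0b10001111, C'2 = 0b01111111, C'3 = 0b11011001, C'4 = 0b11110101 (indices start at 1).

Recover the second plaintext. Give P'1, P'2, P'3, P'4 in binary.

P'1 = 0b10010110, P'2 = 0b10101101, P'3 = 0b01010010, P'4 = 0b10110001

In OFB with a reused IV, both messages share the same keystream S_i, so C_i ⊕ C'_i = P_i ⊕ P'_i and thus P'_i = P_i ⊕ C_i ⊕ C'_i.
P'1: 0b00010111 ⊕ 0b00001110 ⊕ 0b10001111 = 0b10010110.
P'2: 0b10011100 ⊕ 0b01001110 ⊕ 0b01111111 = 0b10101101.
P'3: 0b10100101 ⊕ 0b00101110 ⊕ 0b11011001 = 0b01010010.
P'4: 0b11000110 ⊕ 0b10000010 ⊕ 0b11110101 = 0b10110001.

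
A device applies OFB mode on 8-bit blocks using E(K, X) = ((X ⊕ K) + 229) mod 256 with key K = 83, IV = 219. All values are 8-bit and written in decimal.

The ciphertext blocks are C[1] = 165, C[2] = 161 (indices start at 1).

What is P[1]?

OFB decryption: S_i = E(K, S_{i−1}) with S_{0} = IV; P_i = C_i ⊕ S_i.
P[1]: S = E(K, 219) = 109; 165 ⊕ 109 = 200.

P[1] = 200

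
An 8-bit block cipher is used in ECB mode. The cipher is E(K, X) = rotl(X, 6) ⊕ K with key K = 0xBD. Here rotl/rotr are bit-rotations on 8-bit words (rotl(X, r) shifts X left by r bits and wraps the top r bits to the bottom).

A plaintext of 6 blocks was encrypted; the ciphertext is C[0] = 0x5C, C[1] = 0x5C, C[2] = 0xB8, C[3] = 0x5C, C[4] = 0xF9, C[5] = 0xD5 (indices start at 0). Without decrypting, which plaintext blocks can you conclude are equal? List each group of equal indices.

P[0] = P[1] = P[3]

ECB encrypts each block independently with the same key, so equal ciphertext blocks imply equal plaintext blocks.
C[0] = C[1] = C[3] = 0x5C, so P[0] = P[1] = P[3].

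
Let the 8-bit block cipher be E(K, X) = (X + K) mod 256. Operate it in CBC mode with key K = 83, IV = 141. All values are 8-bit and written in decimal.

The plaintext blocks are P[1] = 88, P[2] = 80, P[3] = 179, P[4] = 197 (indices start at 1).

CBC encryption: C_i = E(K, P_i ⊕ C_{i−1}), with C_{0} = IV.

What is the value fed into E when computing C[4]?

C[1]: P[1] ⊕ 141 = 213; E(K, 213) = 40.
C[2]: P[2] ⊕ 40 = 120; E(K, 120) = 203.
C[3]: P[3] ⊕ 203 = 120; E(K, 120) = 203.
C[4]: P[4] ⊕ 203 = 14; E(K, 14) = 97.
So the input to E for block [4] is 14.

14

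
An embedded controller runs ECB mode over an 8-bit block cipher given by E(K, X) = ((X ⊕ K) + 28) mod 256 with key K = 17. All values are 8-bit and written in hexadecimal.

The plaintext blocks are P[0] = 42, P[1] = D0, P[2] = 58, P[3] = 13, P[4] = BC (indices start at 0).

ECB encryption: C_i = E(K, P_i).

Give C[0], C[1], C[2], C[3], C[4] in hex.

C[0]: E(K, 42) = 7D.
C[1]: E(K, D0) = EF.
C[2]: E(K, 58) = 77.
C[3]: E(K, 13) = 2C.
C[4]: E(K, BC) = D3.

C[0] = 7D, C[1] = EF, C[2] = 77, C[3] = 2C, C[4] = D3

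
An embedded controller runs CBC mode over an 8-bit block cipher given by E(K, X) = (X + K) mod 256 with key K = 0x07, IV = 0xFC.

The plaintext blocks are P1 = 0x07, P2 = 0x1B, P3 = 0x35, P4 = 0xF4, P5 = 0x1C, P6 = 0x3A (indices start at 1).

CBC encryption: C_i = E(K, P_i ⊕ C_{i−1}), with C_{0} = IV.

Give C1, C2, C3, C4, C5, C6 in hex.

C1: P1 ⊕ 0xFC = 0xFB; E(K, 0xFB) = 0x02.
C2: P2 ⊕ 0x02 = 0x19; E(K, 0x19) = 0x20.
C3: P3 ⊕ 0x20 = 0x15; E(K, 0x15) = 0x1C.
C4: P4 ⊕ 0x1C = 0xE8; E(K, 0xE8) = 0xEF.
C5: P5 ⊕ 0xEF = 0xF3; E(K, 0xF3) = 0xFA.
C6: P6 ⊕ 0xFA = 0xC0; E(K, 0xC0) = 0xC7.

C1 = 0x02, C2 = 0x20, C3 = 0x1C, C4 = 0xEF, C5 = 0xFA, C6 = 0xC7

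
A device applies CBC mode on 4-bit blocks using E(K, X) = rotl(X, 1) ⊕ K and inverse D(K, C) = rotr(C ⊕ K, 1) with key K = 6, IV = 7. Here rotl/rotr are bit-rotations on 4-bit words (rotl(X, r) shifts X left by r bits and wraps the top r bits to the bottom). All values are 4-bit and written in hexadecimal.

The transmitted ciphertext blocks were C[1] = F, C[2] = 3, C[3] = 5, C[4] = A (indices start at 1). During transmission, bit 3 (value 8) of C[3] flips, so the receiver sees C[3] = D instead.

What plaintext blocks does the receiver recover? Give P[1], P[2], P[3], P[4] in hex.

P[1] = B, P[2] = 5, P[3] = E, P[4] = B

CBC decryption: P_i = D(K, C_i) ⊕ C_{i−1}, with C_{0} = IV.
Only C[3] changed, to D. In CBC, a change in C_i garbles P_i and flips the same bit in P_{i+1}. Decrypting the received ciphertext:
P[1]: D(K, F) = C; C ⊕ 7 = B.
P[2]: D(K, 3) = A; A ⊕ F = 5.
P[3]: D(K, D) = D; D ⊕ 3 = E.
P[4]: D(K, A) = 6; 6 ⊕ D = B.
Blocks that differ from the original plaintext: P[3], P[4].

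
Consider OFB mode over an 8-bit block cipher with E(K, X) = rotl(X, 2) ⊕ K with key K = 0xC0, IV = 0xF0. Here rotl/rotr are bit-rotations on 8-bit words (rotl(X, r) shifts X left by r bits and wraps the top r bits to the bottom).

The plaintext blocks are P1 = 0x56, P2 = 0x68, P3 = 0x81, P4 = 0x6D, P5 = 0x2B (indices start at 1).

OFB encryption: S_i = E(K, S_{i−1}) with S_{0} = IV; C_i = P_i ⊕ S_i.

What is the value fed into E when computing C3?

0xCC

C1: S = E(K, 0xF0) = 0x03; 0x56 ⊕ 0x03 = 0x55.
C2: S = E(K, 0x03) = 0xCC; 0x68 ⊕ 0xCC = 0xA4.
C3: S = E(K, 0xCC) = 0xF3; 0x81 ⊕ 0xF3 = 0x72.
So the input to E for block 3 is 0xCC.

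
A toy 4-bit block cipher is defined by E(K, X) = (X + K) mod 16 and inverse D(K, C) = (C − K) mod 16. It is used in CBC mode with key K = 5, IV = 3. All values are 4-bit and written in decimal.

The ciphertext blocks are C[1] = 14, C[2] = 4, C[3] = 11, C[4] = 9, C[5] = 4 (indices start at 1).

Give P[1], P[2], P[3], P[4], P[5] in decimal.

CBC decryption: P_i = D(K, C_i) ⊕ C_{i−1}, with C_{0} = IV.
P[1]: D(K, 14) = 9; 9 ⊕ 3 = 10.
P[2]: D(K, 4) = 15; 15 ⊕ 14 = 1.
P[3]: D(K, 11) = 6; 6 ⊕ 4 = 2.
P[4]: D(K, 9) = 4; 4 ⊕ 11 = 15.
P[5]: D(K, 4) = 15; 15 ⊕ 9 = 6.

P[1] = 10, P[2] = 1, P[3] = 2, P[4] = 15, P[5] = 6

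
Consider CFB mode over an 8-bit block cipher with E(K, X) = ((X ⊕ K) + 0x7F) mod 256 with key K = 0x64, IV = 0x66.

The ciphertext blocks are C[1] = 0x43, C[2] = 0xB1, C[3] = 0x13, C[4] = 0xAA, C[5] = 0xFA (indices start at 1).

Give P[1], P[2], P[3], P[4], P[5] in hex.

P[1] = 0xC2, P[2] = 0x17, P[3] = 0x47, P[4] = 0x5C, P[5] = 0xB7

CFB decryption: P_i = C_i ⊕ E(K, C_{i−1}), with C_{0} = IV.
P[1]: E(K, 0x66) = 0x81; 0x43 ⊕ 0x81 = 0xC2.
P[2]: E(K, 0x43) = 0xA6; 0xB1 ⊕ 0xA6 = 0x17.
P[3]: E(K, 0xB1) = 0x54; 0x13 ⊕ 0x54 = 0x47.
P[4]: E(K, 0x13) = 0xF6; 0xAA ⊕ 0xF6 = 0x5C.
P[5]: E(K, 0xAA) = 0x4D; 0xFA ⊕ 0x4D = 0xB7.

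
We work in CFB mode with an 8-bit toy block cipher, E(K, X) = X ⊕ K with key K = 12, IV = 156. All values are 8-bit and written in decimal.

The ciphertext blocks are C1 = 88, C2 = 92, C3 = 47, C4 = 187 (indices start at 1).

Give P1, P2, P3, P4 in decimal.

CFB decryption: P_i = C_i ⊕ E(K, C_{i−1}), with C_{0} = IV.
P1: E(K, 156) = 144; 88 ⊕ 144 = 200.
P2: E(K, 88) = 84; 92 ⊕ 84 = 8.
P3: E(K, 92) = 80; 47 ⊕ 80 = 127.
P4: E(K, 47) = 35; 187 ⊕ 35 = 152.

P1 = 200, P2 = 8, P3 = 127, P4 = 152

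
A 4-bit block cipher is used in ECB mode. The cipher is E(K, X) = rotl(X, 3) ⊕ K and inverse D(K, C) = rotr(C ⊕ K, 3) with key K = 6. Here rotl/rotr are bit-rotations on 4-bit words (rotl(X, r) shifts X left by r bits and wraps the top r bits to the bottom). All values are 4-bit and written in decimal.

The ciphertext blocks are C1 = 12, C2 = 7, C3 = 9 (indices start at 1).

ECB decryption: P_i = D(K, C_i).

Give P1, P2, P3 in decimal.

P1: D(K, 12) = 5.
P2: D(K, 7) = 2.
P3: D(K, 9) = 15.

P1 = 5, P2 = 2, P3 = 15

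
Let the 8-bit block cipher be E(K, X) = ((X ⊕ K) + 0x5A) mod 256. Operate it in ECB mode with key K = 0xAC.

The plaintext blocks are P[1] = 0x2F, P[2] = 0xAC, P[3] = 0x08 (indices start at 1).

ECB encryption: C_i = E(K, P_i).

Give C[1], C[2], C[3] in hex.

C[1]: E(K, 0x2F) = 0xDD.
C[2]: E(K, 0xAC) = 0x5A.
C[3]: E(K, 0x08) = 0xFE.

C[1] = 0xDD, C[2] = 0x5A, C[3] = 0xFE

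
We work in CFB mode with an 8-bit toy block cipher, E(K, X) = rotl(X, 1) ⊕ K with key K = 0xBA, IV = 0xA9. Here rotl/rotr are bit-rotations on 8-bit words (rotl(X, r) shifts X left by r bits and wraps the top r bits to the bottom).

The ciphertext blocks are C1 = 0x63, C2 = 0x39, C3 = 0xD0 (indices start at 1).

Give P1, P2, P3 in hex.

P1 = 0x8A, P2 = 0x45, P3 = 0x18

CFB decryption: P_i = C_i ⊕ E(K, C_{i−1}), with C_{0} = IV.
P1: E(K, 0xA9) = 0xE9; 0x63 ⊕ 0xE9 = 0x8A.
P2: E(K, 0x63) = 0x7C; 0x39 ⊕ 0x7C = 0x45.
P3: E(K, 0x39) = 0xC8; 0xD0 ⊕ 0xC8 = 0x18.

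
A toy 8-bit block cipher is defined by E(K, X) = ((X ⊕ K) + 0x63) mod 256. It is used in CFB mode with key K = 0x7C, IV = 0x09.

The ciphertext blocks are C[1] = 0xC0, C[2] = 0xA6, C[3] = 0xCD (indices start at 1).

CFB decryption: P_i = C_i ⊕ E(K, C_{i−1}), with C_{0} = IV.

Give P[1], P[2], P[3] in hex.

P[1] = 0x18, P[2] = 0xB9, P[3] = 0xF0

P[1]: E(K, 0x09) = 0xD8; 0xC0 ⊕ 0xD8 = 0x18.
P[2]: E(K, 0xC0) = 0x1F; 0xA6 ⊕ 0x1F = 0xB9.
P[3]: E(K, 0xA6) = 0x3D; 0xCD ⊕ 0x3D = 0xF0.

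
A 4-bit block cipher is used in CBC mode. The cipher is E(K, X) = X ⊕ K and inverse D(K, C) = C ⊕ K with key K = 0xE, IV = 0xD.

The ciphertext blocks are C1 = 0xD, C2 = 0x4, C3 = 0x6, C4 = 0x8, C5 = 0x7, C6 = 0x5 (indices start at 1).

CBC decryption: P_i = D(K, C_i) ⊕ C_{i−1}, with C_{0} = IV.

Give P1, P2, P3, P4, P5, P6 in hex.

P1 = 0xE, P2 = 0x7, P3 = 0xC, P4 = 0x0, P5 = 0x1, P6 = 0xC

P1: D(K, 0xD) = 0x3; 0x3 ⊕ 0xD = 0xE.
P2: D(K, 0x4) = 0xA; 0xA ⊕ 0xD = 0x7.
P3: D(K, 0x6) = 0x8; 0x8 ⊕ 0x4 = 0xC.
P4: D(K, 0x8) = 0x6; 0x6 ⊕ 0x6 = 0x0.
P5: D(K, 0x7) = 0x9; 0x9 ⊕ 0x8 = 0x1.
P6: D(K, 0x5) = 0xB; 0xB ⊕ 0x7 = 0xC.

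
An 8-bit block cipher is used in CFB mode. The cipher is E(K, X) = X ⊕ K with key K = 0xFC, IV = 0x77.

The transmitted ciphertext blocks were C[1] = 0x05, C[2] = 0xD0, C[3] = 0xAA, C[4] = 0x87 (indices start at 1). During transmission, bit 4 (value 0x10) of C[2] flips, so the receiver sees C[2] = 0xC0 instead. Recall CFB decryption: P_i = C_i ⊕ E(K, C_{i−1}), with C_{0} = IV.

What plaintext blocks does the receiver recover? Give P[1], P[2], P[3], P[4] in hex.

Only C[2] changed, to 0xC0. In CFB, a change in C_i flips the same bit in P_i and garbles P_{i+1}. Decrypting the received ciphertext:
P[1]: E(K, 0x77) = 0x8B; 0x05 ⊕ 0x8B = 0x8E.
P[2]: E(K, 0x05) = 0xF9; 0xC0 ⊕ 0xF9 = 0x39.
P[3]: E(K, 0xC0) = 0x3C; 0xAA ⊕ 0x3C = 0x96.
P[4]: E(K, 0xAA) = 0x56; 0x87 ⊕ 0x56 = 0xD1.
Blocks that differ from the original plaintext: P[2], P[3].

P[1] = 0x8E, P[2] = 0x39, P[3] = 0x96, P[4] = 0xD1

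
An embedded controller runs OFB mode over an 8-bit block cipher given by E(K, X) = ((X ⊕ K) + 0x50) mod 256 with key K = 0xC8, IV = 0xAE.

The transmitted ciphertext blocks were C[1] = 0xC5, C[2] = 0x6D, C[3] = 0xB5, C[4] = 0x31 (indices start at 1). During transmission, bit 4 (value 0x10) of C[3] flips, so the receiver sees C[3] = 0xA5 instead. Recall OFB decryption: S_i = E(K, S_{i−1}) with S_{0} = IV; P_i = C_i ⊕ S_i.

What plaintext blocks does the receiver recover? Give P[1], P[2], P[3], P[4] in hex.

Only C[3] changed, to 0xA5. In OFB, a change in C_i flips the same bit in P_i only; the keystream is unaffected. Decrypting the received ciphertext:
P[1]: S = E(K, 0xAE) = 0xB6; 0xC5 ⊕ 0xB6 = 0x73.
P[2]: S = E(K, 0xB6) = 0xCE; 0x6D ⊕ 0xCE = 0xA3.
P[3]: S = E(K, 0xCE) = 0x56; 0xA5 ⊕ 0x56 = 0xF3.
P[4]: S = E(K, 0x56) = 0xEE; 0x31 ⊕ 0xEE = 0xDF.
Blocks that differ from the original plaintext: P[3].

P[1] = 0x73, P[2] = 0xA3, P[3] = 0xF3, P[4] = 0xDF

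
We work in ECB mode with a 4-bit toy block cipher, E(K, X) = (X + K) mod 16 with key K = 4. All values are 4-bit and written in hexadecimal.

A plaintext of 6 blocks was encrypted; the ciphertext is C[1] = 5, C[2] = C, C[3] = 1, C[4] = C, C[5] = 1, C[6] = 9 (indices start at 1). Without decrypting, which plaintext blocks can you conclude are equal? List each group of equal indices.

ECB encrypts each block independently with the same key, so equal ciphertext blocks imply equal plaintext blocks.
C[2] = C[4] = C, so P[2] = P[4].
C[3] = C[5] = 1, so P[3] = P[5].

P[2] = P[4]; P[3] = P[5]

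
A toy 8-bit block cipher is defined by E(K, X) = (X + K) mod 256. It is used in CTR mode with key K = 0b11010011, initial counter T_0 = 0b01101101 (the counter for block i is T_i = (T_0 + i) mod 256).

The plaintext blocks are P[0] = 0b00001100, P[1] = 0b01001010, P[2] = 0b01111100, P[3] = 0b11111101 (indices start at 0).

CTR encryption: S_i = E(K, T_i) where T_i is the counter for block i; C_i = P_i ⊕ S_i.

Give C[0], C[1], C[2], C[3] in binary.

C[0] = 0b01001100, C[1] = 0b00001011, C[2] = 0b00111110, C[3] = 0b10111110

C[0]: T = 0b01101101, S = E(K, T) = 0b01000000; 0b00001100 ⊕ 0b01000000 = 0b01001100.
C[1]: T = 0b01101110, S = E(K, T) = 0b01000001; 0b01001010 ⊕ 0b01000001 = 0b00001011.
C[2]: T = 0b01101111, S = E(K, T) = 0b01000010; 0b01111100 ⊕ 0b01000010 = 0b00111110.
C[3]: T = 0b01110000, S = E(K, T) = 0b01000011; 0b11111101 ⊕ 0b01000011 = 0b10111110.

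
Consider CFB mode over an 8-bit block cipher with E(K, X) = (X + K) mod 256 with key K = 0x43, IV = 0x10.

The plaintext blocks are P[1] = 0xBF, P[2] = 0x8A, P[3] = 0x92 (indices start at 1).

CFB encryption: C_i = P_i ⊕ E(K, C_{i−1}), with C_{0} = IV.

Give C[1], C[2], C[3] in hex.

C[1] = 0xEC, C[2] = 0xA5, C[3] = 0x7A

C[1]: E(K, 0x10) = 0x53; 0xBF ⊕ 0x53 = 0xEC.
C[2]: E(K, 0xEC) = 0x2F; 0x8A ⊕ 0x2F = 0xA5.
C[3]: E(K, 0xA5) = 0xE8; 0x92 ⊕ 0xE8 = 0x7A.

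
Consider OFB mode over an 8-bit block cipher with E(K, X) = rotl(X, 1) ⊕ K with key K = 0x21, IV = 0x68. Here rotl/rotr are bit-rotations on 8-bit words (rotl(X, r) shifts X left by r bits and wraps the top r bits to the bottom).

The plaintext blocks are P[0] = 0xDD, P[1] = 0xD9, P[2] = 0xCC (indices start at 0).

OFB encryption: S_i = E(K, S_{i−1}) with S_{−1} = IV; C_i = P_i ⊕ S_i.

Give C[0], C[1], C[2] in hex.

C[0]: S = E(K, 0x68) = 0xF1; 0xDD ⊕ 0xF1 = 0x2C.
C[1]: S = E(K, 0xF1) = 0xC2; 0xD9 ⊕ 0xC2 = 0x1B.
C[2]: S = E(K, 0xC2) = 0xA4; 0xCC ⊕ 0xA4 = 0x68.

C[0] = 0x2C, C[1] = 0x1B, C[2] = 0x68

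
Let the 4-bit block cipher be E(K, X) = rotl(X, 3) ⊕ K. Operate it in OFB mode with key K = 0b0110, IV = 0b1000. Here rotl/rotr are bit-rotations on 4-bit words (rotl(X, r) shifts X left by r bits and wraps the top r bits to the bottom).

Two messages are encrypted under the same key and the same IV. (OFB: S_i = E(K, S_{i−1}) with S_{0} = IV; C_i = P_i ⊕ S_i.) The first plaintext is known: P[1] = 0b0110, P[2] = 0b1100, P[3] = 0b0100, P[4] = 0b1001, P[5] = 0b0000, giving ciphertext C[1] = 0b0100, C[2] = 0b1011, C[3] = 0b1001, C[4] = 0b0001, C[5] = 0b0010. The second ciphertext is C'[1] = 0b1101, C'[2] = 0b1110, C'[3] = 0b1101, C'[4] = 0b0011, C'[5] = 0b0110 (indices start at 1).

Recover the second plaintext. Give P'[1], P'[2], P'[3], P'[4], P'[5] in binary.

In OFB with a reused IV, both messages share the same keystream S_i, so C_i ⊕ C'_i = P_i ⊕ P'_i and thus P'_i = P_i ⊕ C_i ⊕ C'_i.
P'[1]: 0b0110 ⊕ 0b0100 ⊕ 0b1101 = 0b1111.
P'[2]: 0b1100 ⊕ 0b1011 ⊕ 0b1110 = 0b1001.
P'[3]: 0b0100 ⊕ 0b1001 ⊕ 0b1101 = 0b0000.
P'[4]: 0b1001 ⊕ 0b0001 ⊕ 0b0011 = 0b1011.
P'[5]: 0b0000 ⊕ 0b0010 ⊕ 0b0110 = 0b0100.

P'[1] = 0b1111, P'[2] = 0b1001, P'[3] = 0b0000, P'[4] = 0b1011, P'[5] = 0b0100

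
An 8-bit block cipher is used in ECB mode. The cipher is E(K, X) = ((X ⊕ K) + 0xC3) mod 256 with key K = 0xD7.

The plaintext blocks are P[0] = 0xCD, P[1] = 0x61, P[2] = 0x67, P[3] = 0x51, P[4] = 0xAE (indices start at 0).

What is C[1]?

C[1] = 0x79

ECB encryption: C_i = E(K, P_i).
C[1]: E(K, 0x61) = 0x79.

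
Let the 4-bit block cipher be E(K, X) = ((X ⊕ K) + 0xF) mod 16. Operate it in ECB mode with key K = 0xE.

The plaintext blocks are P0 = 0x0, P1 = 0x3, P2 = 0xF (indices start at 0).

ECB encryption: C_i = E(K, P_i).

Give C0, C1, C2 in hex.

C0 = 0xD, C1 = 0xC, C2 = 0x0

C0: E(K, 0x0) = 0xD.
C1: E(K, 0x3) = 0xC.
C2: E(K, 0xF) = 0x0.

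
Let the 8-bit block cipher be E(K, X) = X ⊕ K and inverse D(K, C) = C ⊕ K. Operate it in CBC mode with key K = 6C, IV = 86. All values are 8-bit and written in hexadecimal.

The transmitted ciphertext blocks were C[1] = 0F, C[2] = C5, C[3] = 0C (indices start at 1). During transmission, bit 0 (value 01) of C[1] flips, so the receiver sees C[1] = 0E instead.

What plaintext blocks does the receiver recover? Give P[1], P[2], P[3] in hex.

CBC decryption: P_i = D(K, C_i) ⊕ C_{i−1}, with C_{0} = IV.
Only C[1] changed, to 0E. In CBC, a change in C_i garbles P_i and flips the same bit in P_{i+1}. Decrypting the received ciphertext:
P[1]: D(K, 0E) = 62; 62 ⊕ 86 = E4.
P[2]: D(K, C5) = A9; A9 ⊕ 0E = A7.
P[3]: D(K, 0C) = 60; 60 ⊕ C5 = A5.
Blocks that differ from the original plaintext: P[1], P[2].

P[1] = E4, P[2] = A7, P[3] = A5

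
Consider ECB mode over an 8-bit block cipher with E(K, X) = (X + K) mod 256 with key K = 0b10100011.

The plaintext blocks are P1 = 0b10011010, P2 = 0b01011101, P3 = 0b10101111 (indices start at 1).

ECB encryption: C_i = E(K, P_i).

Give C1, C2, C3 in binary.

C1 = 0b00111101, C2 = 0b00000000, C3 = 0b01010010

C1: E(K, 0b10011010) = 0b00111101.
C2: E(K, 0b01011101) = 0b00000000.
C3: E(K, 0b10101111) = 0b01010010.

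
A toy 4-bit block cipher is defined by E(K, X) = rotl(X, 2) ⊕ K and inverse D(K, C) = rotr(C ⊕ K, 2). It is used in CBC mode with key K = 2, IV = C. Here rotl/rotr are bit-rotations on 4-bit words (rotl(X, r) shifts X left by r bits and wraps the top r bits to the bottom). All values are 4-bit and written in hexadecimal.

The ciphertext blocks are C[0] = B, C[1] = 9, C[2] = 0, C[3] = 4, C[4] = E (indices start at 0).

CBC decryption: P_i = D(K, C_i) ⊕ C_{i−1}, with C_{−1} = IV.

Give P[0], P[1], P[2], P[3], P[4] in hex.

P[0]: D(K, B) = 6; 6 ⊕ C = A.
P[1]: D(K, 9) = E; E ⊕ B = 5.
P[2]: D(K, 0) = 8; 8 ⊕ 9 = 1.
P[3]: D(K, 4) = 9; 9 ⊕ 0 = 9.
P[4]: D(K, E) = 3; 3 ⊕ 4 = 7.

P[0] = A, P[1] = 5, P[2] = 1, P[3] = 9, P[4] = 7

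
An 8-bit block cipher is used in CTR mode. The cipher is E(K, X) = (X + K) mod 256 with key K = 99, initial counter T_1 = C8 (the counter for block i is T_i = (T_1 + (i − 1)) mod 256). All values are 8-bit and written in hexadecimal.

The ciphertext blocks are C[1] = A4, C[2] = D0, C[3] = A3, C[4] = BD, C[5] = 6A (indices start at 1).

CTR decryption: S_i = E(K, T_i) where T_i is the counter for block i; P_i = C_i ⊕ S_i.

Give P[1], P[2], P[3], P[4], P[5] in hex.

P[1]: T = C8, S = E(K, T) = 61; A4 ⊕ 61 = C5.
P[2]: T = C9, S = E(K, T) = 62; D0 ⊕ 62 = B2.
P[3]: T = CA, S = E(K, T) = 63; A3 ⊕ 63 = C0.
P[4]: T = CB, S = E(K, T) = 64; BD ⊕ 64 = D9.
P[5]: T = CC, S = E(K, T) = 65; 6A ⊕ 65 = 0F.

P[1] = C5, P[2] = B2, P[3] = C0, P[4] = D9, P[5] = 0F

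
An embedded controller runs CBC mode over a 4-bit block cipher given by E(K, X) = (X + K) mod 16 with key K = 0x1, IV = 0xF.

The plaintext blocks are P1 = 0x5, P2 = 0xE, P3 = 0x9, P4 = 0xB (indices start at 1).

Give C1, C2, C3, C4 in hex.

CBC encryption: C_i = E(K, P_i ⊕ C_{i−1}), with C_{0} = IV.
C1: P1 ⊕ 0xF = 0xA; E(K, 0xA) = 0xB.
C2: P2 ⊕ 0xB = 0x5; E(K, 0x5) = 0x6.
C3: P3 ⊕ 0x6 = 0xF; E(K, 0xF) = 0x0.
C4: P4 ⊕ 0x0 = 0xB; E(K, 0xB) = 0xC.

C1 = 0xB, C2 = 0x6, C3 = 0x0, C4 = 0xC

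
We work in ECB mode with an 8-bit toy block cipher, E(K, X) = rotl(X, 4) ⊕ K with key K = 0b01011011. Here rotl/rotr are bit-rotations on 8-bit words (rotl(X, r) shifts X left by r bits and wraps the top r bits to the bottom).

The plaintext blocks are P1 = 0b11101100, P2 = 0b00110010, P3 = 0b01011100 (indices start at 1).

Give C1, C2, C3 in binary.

ECB encryption: C_i = E(K, P_i).
C1: E(K, 0b11101100) = 0b10010101.
C2: E(K, 0b00110010) = 0b01111000.
C3: E(K, 0b01011100) = 0b10011110.

C1 = 0b10010101, C2 = 0b01111000, C3 = 0b10011110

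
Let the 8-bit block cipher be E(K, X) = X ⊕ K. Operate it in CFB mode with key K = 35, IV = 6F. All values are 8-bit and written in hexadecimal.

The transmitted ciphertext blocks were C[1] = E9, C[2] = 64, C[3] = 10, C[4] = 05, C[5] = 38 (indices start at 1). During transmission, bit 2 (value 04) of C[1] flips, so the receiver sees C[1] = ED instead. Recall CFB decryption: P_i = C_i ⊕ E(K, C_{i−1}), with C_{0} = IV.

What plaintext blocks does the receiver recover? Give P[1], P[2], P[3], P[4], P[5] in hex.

P[1] = B7, P[2] = BC, P[3] = 41, P[4] = 20, P[5] = 08

Only C[1] changed, to ED. In CFB, a change in C_i flips the same bit in P_i and garbles P_{i+1}. Decrypting the received ciphertext:
P[1]: E(K, 6F) = 5A; ED ⊕ 5A = B7.
P[2]: E(K, ED) = D8; 64 ⊕ D8 = BC.
P[3]: E(K, 64) = 51; 10 ⊕ 51 = 41.
P[4]: E(K, 10) = 25; 05 ⊕ 25 = 20.
P[5]: E(K, 05) = 30; 38 ⊕ 30 = 08.
Blocks that differ from the original plaintext: P[1], P[2].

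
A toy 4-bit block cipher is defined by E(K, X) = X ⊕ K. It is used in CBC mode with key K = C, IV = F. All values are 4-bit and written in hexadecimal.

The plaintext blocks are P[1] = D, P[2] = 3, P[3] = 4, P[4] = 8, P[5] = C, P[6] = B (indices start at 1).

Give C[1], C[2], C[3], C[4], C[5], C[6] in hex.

C[1] = E, C[2] = 1, C[3] = 9, C[4] = D, C[5] = D, C[6] = A

CBC encryption: C_i = E(K, P_i ⊕ C_{i−1}), with C_{0} = IV.
C[1]: P[1] ⊕ F = 2; E(K, 2) = E.
C[2]: P[2] ⊕ E = D; E(K, D) = 1.
C[3]: P[3] ⊕ 1 = 5; E(K, 5) = 9.
C[4]: P[4] ⊕ 9 = 1; E(K, 1) = D.
C[5]: P[5] ⊕ D = 1; E(K, 1) = D.
C[6]: P[6] ⊕ D = 6; E(K, 6) = A.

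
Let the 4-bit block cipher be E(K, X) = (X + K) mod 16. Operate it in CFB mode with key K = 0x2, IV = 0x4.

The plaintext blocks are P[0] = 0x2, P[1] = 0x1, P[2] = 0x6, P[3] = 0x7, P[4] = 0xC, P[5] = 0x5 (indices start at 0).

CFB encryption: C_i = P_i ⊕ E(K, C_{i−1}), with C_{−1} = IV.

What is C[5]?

C[0]: E(K, 0x4) = 0x6; 0x2 ⊕ 0x6 = 0x4.
C[1]: E(K, 0x4) = 0x6; 0x1 ⊕ 0x6 = 0x7.
C[2]: E(K, 0x7) = 0x9; 0x6 ⊕ 0x9 = 0xF.
C[3]: E(K, 0xF) = 0x1; 0x7 ⊕ 0x1 = 0x6.
C[4]: E(K, 0x6) = 0x8; 0xC ⊕ 0x8 = 0x4.
C[5]: E(K, 0x4) = 0x6; 0x5 ⊕ 0x6 = 0x3.

C[5] = 0x3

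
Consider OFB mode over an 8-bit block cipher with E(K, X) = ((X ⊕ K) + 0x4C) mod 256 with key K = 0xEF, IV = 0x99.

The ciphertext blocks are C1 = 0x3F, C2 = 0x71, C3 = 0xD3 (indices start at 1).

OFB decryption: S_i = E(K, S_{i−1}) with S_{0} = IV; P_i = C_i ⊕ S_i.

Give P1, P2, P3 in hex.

P1: S = E(K, 0x99) = 0xC2; 0x3F ⊕ 0xC2 = 0xFD.
P2: S = E(K, 0xC2) = 0x79; 0x71 ⊕ 0x79 = 0x08.
P3: S = E(K, 0x79) = 0xE2; 0xD3 ⊕ 0xE2 = 0x31.

P1 = 0xFD, P2 = 0x08, P3 = 0x31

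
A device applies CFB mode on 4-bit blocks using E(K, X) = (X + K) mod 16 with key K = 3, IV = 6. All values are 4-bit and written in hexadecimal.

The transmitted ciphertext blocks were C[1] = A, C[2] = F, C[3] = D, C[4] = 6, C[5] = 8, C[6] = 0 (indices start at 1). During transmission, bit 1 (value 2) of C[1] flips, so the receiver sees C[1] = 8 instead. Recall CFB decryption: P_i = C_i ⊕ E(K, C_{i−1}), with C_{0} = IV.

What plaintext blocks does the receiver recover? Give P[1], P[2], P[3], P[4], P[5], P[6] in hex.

Only C[1] changed, to 8. In CFB, a change in C_i flips the same bit in P_i and garbles P_{i+1}. Decrypting the received ciphertext:
P[1]: E(K, 6) = 9; 8 ⊕ 9 = 1.
P[2]: E(K, 8) = B; F ⊕ B = 4.
P[3]: E(K, F) = 2; D ⊕ 2 = F.
P[4]: E(K, D) = 0; 6 ⊕ 0 = 6.
P[5]: E(K, 6) = 9; 8 ⊕ 9 = 1.
P[6]: E(K, 8) = B; 0 ⊕ B = B.
Blocks that differ from the original plaintext: P[1], P[2].

P[1] = 1, P[2] = 4, P[3] = F, P[4] = 6, P[5] = 1, P[6] = B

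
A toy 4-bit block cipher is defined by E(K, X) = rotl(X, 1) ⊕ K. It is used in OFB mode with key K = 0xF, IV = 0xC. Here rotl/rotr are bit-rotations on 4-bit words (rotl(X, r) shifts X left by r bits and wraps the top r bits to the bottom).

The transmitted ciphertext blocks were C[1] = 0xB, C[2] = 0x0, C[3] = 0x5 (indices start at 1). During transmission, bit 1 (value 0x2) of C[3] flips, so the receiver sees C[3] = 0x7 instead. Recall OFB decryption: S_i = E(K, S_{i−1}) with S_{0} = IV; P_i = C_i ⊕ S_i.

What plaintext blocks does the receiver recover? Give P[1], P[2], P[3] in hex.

P[1] = 0xD, P[2] = 0x3, P[3] = 0xE

Only C[3] changed, to 0x7. In OFB, a change in C_i flips the same bit in P_i only; the keystream is unaffected. Decrypting the received ciphertext:
P[1]: S = E(K, 0xC) = 0x6; 0xB ⊕ 0x6 = 0xD.
P[2]: S = E(K, 0x6) = 0x3; 0x0 ⊕ 0x3 = 0x3.
P[3]: S = E(K, 0x3) = 0x9; 0x7 ⊕ 0x9 = 0xE.
Blocks that differ from the original plaintext: P[3].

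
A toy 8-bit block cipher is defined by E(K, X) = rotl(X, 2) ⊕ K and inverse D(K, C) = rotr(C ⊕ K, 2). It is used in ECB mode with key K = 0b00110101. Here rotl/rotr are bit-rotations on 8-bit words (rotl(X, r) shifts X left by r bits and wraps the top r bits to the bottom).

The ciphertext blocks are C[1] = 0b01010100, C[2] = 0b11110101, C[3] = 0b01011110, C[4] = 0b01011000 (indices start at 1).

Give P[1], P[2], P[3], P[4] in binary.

P[1] = 0b01011000, P[2] = 0b00110000, P[3] = 0b11011010, P[4] = 0b01011011

ECB decryption: P_i = D(K, C_i).
P[1]: D(K, 0b01010100) = 0b01011000.
P[2]: D(K, 0b11110101) = 0b00110000.
P[3]: D(K, 0b01011110) = 0b11011010.
P[4]: D(K, 0b01011000) = 0b01011011.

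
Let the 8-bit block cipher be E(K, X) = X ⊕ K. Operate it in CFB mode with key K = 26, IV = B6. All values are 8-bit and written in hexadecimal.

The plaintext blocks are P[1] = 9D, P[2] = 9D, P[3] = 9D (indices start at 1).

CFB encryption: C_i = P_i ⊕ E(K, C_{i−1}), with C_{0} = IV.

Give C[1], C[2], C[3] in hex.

C[1] = 0D, C[2] = B6, C[3] = 0D

C[1]: E(K, B6) = 90; 9D ⊕ 90 = 0D.
C[2]: E(K, 0D) = 2B; 9D ⊕ 2B = B6.
C[3]: E(K, B6) = 90; 9D ⊕ 90 = 0D.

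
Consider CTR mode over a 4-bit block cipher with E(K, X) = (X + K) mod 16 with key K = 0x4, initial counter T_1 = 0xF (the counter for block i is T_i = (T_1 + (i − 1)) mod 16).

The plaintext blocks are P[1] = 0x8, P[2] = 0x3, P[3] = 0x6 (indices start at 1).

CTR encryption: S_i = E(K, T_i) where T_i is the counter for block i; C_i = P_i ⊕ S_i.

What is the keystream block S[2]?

C[1]: T = 0xF, S = E(K, T) = 0x3; 0x8 ⊕ 0x3 = 0xB.
C[2]: T = 0x0, S = E(K, T) = 0x4; 0x3 ⊕ 0x4 = 0x7.
So S[2] = 0x4.

0x4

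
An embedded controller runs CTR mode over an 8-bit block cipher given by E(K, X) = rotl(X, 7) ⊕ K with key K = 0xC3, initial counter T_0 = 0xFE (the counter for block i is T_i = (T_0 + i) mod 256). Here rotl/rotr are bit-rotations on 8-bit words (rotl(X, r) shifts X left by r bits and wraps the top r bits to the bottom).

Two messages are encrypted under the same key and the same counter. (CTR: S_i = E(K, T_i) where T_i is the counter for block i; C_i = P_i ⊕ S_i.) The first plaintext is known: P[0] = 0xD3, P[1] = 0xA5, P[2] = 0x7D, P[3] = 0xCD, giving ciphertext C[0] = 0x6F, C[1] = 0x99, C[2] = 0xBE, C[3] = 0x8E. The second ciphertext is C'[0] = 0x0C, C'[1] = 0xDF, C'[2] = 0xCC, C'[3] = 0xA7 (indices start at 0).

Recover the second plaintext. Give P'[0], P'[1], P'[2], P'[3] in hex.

P'[0] = 0xB0, P'[1] = 0xE3, P'[2] = 0x0F, P'[3] = 0xE4

In CTR with a reused counter, both messages share the same keystream S_i, so C_i ⊕ C'_i = P_i ⊕ P'_i and thus P'_i = P_i ⊕ C_i ⊕ C'_i.
P'[0]: 0xD3 ⊕ 0x6F ⊕ 0x0C = 0xB0.
P'[1]: 0xA5 ⊕ 0x99 ⊕ 0xDF = 0xE3.
P'[2]: 0x7D ⊕ 0xBE ⊕ 0xCC = 0x0F.
P'[3]: 0xCD ⊕ 0x8E ⊕ 0xA7 = 0xE4.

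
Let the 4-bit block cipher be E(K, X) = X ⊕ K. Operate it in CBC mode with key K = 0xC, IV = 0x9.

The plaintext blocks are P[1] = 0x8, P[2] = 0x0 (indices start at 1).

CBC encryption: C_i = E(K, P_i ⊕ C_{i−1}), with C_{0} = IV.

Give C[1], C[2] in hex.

C[1]: P[1] ⊕ 0x9 = 0x1; E(K, 0x1) = 0xD.
C[2]: P[2] ⊕ 0xD = 0xD; E(K, 0xD) = 0x1.

C[1] = 0xD, C[2] = 0x1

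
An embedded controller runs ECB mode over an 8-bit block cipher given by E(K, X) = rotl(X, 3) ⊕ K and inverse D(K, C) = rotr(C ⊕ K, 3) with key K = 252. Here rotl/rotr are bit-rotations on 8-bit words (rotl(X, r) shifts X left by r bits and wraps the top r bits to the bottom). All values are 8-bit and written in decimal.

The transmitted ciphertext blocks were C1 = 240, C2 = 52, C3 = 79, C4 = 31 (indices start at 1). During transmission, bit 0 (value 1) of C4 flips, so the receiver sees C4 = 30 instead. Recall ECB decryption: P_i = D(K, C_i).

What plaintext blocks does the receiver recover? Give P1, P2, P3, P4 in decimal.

Only C4 changed, to 30. In ECB, a change in C_i affects only P_i. Decrypting the received ciphertext:
P1: D(K, 240) = 129.
P2: D(K, 52) = 25.
P3: D(K, 79) = 118.
P4: D(K, 30) = 92.
Blocks that differ from the original plaintext: P4.

P1 = 129, P2 = 25, P3 = 118, P4 = 92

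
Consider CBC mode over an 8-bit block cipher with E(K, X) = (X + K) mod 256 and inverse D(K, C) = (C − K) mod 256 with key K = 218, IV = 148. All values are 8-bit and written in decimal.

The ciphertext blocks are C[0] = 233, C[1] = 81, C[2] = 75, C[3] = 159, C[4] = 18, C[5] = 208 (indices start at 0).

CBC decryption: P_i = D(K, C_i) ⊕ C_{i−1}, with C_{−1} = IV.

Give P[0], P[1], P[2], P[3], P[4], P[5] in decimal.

P[0]: D(K, 233) = 15; 15 ⊕ 148 = 155.
P[1]: D(K, 81) = 119; 119 ⊕ 233 = 158.
P[2]: D(K, 75) = 113; 113 ⊕ 81 = 32.
P[3]: D(K, 159) = 197; 197 ⊕ 75 = 142.
P[4]: D(K, 18) = 56; 56 ⊕ 159 = 167.
P[5]: D(K, 208) = 246; 246 ⊕ 18 = 228.

P[0] = 155, P[1] = 158, P[2] = 32, P[3] = 142, P[4] = 167, P[5] = 228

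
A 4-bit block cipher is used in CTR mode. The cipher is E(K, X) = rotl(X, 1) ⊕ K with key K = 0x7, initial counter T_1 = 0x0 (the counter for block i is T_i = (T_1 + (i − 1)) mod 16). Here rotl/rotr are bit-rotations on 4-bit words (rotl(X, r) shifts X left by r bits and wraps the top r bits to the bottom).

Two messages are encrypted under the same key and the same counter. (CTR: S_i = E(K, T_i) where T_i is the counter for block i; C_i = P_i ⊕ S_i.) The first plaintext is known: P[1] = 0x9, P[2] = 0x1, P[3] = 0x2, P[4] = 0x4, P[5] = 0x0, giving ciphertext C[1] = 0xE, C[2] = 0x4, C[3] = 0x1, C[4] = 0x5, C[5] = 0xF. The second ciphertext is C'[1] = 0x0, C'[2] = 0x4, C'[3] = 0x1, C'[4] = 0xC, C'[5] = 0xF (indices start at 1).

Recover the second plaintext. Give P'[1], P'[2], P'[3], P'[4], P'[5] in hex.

In CTR with a reused counter, both messages share the same keystream S_i, so C_i ⊕ C'_i = P_i ⊕ P'_i and thus P'_i = P_i ⊕ C_i ⊕ C'_i.
P'[1]: 0x9 ⊕ 0xE ⊕ 0x0 = 0x7.
P'[2]: 0x1 ⊕ 0x4 ⊕ 0x4 = 0x1.
P'[3]: 0x2 ⊕ 0x1 ⊕ 0x1 = 0x2.
P'[4]: 0x4 ⊕ 0x5 ⊕ 0xC = 0xD.
P'[5]: 0x0 ⊕ 0xF ⊕ 0xF = 0x0.

P'[1] = 0x7, P'[2] = 0x1, P'[3] = 0x2, P'[4] = 0xD, P'[5] = 0x0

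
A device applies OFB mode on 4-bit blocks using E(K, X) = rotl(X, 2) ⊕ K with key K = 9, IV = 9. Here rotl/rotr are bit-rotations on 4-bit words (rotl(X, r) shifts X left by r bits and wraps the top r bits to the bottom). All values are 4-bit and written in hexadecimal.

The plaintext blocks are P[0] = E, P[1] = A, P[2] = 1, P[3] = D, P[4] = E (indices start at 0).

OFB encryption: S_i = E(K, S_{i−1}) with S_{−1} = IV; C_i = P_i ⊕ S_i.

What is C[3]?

C[3] = 4

C[0]: S = E(K, 9) = F; E ⊕ F = 1.
C[1]: S = E(K, F) = 6; A ⊕ 6 = C.
C[2]: S = E(K, 6) = 0; 1 ⊕ 0 = 1.
C[3]: S = E(K, 0) = 9; D ⊕ 9 = 4.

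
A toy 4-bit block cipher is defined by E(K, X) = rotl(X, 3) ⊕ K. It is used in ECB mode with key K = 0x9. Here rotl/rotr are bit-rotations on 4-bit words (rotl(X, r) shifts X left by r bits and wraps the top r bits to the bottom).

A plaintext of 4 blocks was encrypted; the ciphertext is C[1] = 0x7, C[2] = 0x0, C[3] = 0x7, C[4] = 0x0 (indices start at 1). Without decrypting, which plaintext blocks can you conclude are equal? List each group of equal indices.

P[1] = P[3]; P[2] = P[4]

ECB encrypts each block independently with the same key, so equal ciphertext blocks imply equal plaintext blocks.
C[1] = C[3] = 0x7, so P[1] = P[3].
C[2] = C[4] = 0x0, so P[2] = P[4].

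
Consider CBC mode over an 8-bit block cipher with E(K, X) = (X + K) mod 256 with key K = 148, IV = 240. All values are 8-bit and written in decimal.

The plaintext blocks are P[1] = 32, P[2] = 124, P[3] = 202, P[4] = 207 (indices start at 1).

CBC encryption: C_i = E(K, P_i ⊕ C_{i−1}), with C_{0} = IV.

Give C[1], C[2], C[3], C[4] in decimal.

C[1] = 100, C[2] = 172, C[3] = 250, C[4] = 201

C[1]: P[1] ⊕ 240 = 208; E(K, 208) = 100.
C[2]: P[2] ⊕ 100 = 24; E(K, 24) = 172.
C[3]: P[3] ⊕ 172 = 102; E(K, 102) = 250.
C[4]: P[4] ⊕ 250 = 53; E(K, 53) = 201.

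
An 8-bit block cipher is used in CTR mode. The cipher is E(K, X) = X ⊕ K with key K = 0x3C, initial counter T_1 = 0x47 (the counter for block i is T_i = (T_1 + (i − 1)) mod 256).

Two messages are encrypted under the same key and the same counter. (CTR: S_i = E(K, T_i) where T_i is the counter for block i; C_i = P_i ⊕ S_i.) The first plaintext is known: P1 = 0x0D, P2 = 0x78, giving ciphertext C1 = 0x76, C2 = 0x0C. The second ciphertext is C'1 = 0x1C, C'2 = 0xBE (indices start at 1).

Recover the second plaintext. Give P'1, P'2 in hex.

P'1 = 0x67, P'2 = 0xCA

In CTR with a reused counter, both messages share the same keystream S_i, so C_i ⊕ C'_i = P_i ⊕ P'_i and thus P'_i = P_i ⊕ C_i ⊕ C'_i.
P'1: 0x0D ⊕ 0x76 ⊕ 0x1C = 0x67.
P'2: 0x78 ⊕ 0x0C ⊕ 0xBE = 0xCA.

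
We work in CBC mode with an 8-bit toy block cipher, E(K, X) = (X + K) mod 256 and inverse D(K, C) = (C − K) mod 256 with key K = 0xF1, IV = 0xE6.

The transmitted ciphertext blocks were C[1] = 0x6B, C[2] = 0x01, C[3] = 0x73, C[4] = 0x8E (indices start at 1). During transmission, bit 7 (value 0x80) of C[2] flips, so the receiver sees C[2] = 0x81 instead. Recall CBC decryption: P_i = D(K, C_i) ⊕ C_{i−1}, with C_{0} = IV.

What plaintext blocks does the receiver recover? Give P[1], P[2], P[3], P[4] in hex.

Only C[2] changed, to 0x81. In CBC, a change in C_i garbles P_i and flips the same bit in P_{i+1}. Decrypting the received ciphertext:
P[1]: D(K, 0x6B) = 0x7A; 0x7A ⊕ 0xE6 = 0x9C.
P[2]: D(K, 0x81) = 0x90; 0x90 ⊕ 0x6B = 0xFB.
P[3]: D(K, 0x73) = 0x82; 0x82 ⊕ 0x81 = 0x03.
P[4]: D(K, 0x8E) = 0x9D; 0x9D ⊕ 0x73 = 0xEE.
Blocks that differ from the original plaintext: P[2], P[3].

P[1] = 0x9C, P[2] = 0xFB, P[3] = 0x03, P[4] = 0xEE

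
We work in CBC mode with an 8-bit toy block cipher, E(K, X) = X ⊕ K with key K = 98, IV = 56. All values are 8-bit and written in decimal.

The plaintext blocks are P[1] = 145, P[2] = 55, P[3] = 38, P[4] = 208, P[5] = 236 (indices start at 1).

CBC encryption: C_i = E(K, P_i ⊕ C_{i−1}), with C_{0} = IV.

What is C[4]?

C[4] = 104

C[1]: P[1] ⊕ 56 = 169; E(K, 169) = 203.
C[2]: P[2] ⊕ 203 = 252; E(K, 252) = 158.
C[3]: P[3] ⊕ 158 = 184; E(K, 184) = 218.
C[4]: P[4] ⊕ 218 = 10; E(K, 10) = 104.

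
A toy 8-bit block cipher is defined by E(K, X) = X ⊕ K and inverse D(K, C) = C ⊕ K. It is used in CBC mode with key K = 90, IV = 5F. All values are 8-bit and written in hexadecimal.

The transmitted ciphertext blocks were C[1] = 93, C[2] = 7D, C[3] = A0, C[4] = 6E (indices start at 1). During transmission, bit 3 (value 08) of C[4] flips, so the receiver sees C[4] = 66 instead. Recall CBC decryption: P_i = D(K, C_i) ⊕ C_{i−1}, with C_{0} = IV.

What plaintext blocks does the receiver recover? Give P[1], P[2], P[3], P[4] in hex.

P[1] = 5C, P[2] = 7E, P[3] = 4D, P[4] = 56

Only C[4] changed, to 66. In CBC, a change in C_i garbles P_i and flips the same bit in P_{i+1}. Decrypting the received ciphertext:
P[1]: D(K, 93) = 03; 03 ⊕ 5F = 5C.
P[2]: D(K, 7D) = ED; ED ⊕ 93 = 7E.
P[3]: D(K, A0) = 30; 30 ⊕ 7D = 4D.
P[4]: D(K, 66) = F6; F6 ⊕ A0 = 56.
Blocks that differ from the original plaintext: P[4].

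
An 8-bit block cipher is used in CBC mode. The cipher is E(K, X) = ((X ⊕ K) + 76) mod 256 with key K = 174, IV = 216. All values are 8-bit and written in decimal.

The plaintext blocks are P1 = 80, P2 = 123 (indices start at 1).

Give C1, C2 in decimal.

C1 = 114, C2 = 243

CBC encryption: C_i = E(K, P_i ⊕ C_{i−1}), with C_{0} = IV.
C1: P1 ⊕ 216 = 136; E(K, 136) = 114.
C2: P2 ⊕ 114 = 9; E(K, 9) = 243.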